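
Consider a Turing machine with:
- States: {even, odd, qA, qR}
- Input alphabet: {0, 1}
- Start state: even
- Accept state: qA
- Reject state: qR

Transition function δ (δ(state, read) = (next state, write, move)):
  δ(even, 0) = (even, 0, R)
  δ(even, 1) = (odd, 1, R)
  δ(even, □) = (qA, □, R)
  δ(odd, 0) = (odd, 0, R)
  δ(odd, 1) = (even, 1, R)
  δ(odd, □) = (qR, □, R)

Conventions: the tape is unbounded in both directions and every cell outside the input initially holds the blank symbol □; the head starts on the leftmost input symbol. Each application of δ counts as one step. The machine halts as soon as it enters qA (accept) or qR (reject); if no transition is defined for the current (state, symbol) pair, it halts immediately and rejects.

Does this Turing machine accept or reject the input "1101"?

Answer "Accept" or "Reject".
Step 0: [even]1101 (head at position 0)
Step 1: δ(even, 1) = (odd, 1, R)  ⊢  1[odd]101 (head at position 1)
Step 2: δ(odd, 1) = (even, 1, R)  ⊢  11[even]01 (head at position 2)
Step 3: δ(even, 0) = (even, 0, R)  ⊢  110[even]1 (head at position 3)
Step 4: δ(even, 1) = (odd, 1, R)  ⊢  1101[odd]□ (head at position 4)
Step 5: δ(odd, □) = (qR, □, R)  ⊢  1101□[qR]□ (head at position 5)
The machine is in qR, so it halts and rejects.

Final answer: Reject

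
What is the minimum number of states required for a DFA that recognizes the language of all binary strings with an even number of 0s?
Language: binary strings with an even number of 0s
Lower bound (Myhill–Nerode): the prefixes ε, 0 are pairwise distinguishable:
  ε vs 0: suffix ε distinguishes them (ε has zero 0s (accepted), 0 has one 0 (rejected))
So any DFA needs at least 2 states.
Upper bound: a DFA with 2 states exists (one state per class above).
Minimum states: 2

Final answer: 2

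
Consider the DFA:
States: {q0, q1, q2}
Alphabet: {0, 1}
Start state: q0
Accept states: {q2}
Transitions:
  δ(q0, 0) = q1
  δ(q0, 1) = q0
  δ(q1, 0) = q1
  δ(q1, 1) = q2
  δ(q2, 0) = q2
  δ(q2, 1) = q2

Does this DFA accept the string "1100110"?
Processing string "1100110":
  q0 --1--> q0
  q0 --1--> q0
  q0 --0--> q1
  q1 --0--> q1
  q1 --1--> q2
  q2 --1--> q2
  q2 --0--> q2
Final state: q2
Accept states: {q2}
q2 is an accept state, so the string is accepted.

Final answer: Yes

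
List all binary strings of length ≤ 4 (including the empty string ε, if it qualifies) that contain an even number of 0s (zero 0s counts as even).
Checking every binary string of length 0 to 4:
  Length 0: accepted: ε | rejected: (none)
  Length 1: accepted: 1 | rejected: 0
  Length 2: accepted: 00, 11 | rejected: 01, 10
  Length 3: accepted: 001, 010, 100, 111 | rejected: 000, 011, 101, 110
  Length 4: accepted: 0000, 0011, 0101, 0110, 1001, 1010, 1100, 1111 | rejected: 0001, 0010, 0100, 0111, 1000, 1011, 1101, 1110
Total: 16 string(s).

Final answer: ε, 1, 00, 11, 001, 010, 100, 111, 0000, 0011, 0101, 0110, 1001, 1010, 1100, 1111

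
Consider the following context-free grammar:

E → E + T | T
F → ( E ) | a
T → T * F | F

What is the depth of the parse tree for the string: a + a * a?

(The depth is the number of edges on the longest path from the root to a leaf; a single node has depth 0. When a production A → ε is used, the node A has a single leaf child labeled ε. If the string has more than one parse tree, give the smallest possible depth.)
The grammar is unambiguous; the parse tree of a + a * a is:
E → E + T at the root (depth 0).
  Left E (depth 1) → T (2) → F (3) → a (4).
  Right T (depth 1) → T * F; that T (2) → F (3) → a (4); F (2) → a (3).
The longest root-to-leaf paths have 4 edges.
Depth = 4.

Final answer: 4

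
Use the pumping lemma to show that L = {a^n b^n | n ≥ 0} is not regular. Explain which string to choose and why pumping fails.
Language: L = {a^n b^n | n ≥ 0} (equal numbers of a's followed by b's)
Step 1: Assume for contradiction that L is regular, with pumping length p.
Step 2: Choose s = a^p b^p. Then s ∈ L (it has p a's followed by p b's) and |s| ≥ p.
Step 3: Consider any decomposition s = xyz with |xy| ≤ p and |y| > 0. Since |xy| ≤ p and the first p symbols of s are all a's, y = a^k for some k with 1 ≤ k ≤ p.
Step 4: Pumping up (i = 2): xy²z = a^(p+k) b^p, which has more a's than b's, so xy²z ∉ L.
This contradicts the pumping lemma, so L is not regular.

Final answer: Choose s = a^p b^p. Since |xy| ≤ p, y = a^k with k ≥ 1. Then xy²z = a^(p+k) b^p ∉ L.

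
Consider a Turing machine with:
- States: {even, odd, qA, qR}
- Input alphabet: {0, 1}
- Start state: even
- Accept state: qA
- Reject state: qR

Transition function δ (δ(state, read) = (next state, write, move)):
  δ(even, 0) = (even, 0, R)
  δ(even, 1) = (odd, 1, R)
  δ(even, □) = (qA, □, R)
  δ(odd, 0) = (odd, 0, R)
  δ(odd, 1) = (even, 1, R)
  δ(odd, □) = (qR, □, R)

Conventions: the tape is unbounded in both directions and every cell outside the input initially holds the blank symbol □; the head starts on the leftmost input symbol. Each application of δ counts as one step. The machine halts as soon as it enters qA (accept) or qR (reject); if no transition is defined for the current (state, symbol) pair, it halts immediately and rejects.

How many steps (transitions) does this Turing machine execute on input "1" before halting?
Step 0: [even]1 (head at position 0)
Step 1: δ(even, 1) = (odd, 1, R)  ⊢  1[odd]□ (head at position 1)
Step 2: δ(odd, □) = (qR, □, R)  ⊢  1□[qR]□ (head at position 2)
The machine is in qR, so it halts and rejects.
Number of transitions executed: 2.

Final answer: 2 steps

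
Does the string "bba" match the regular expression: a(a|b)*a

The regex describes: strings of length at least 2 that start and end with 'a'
No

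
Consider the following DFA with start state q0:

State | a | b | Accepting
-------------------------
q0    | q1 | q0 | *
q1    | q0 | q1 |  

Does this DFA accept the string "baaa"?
Start in q0.
Read 'b': q0 → q0
Read 'a': q0 → q1
Read 'a': q1 → q0
Read 'a': q0 → q1
Final state q1 is not accepting, so the string is rejected.

Final answer: No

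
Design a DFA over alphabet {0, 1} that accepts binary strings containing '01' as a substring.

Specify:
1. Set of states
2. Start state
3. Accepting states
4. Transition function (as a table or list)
One valid DFA (any DFA recognizing the same language is acceptable):
States: {q0, q1, q2}
Start: q0
Accepting: {q2}
Transitions (accepting states marked with *):
State | 0 | 1 | Accepting
-------------------------
q0    | q1 | q0 |  
q1    | q1 | q2 |  
q2    | q2 | q2 | *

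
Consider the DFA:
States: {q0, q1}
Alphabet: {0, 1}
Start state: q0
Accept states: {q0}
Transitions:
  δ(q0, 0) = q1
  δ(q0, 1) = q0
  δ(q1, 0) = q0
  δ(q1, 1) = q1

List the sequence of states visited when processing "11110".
Starting at q0
Read '1': q0 -> q0
Read '1': q0 -> q0
Read '1': q0 -> q0
Read '1': q0 -> q0
Read '0': q0 -> q1

Final answer: q0 -> q0 -> q0 -> q0 -> q0 -> q1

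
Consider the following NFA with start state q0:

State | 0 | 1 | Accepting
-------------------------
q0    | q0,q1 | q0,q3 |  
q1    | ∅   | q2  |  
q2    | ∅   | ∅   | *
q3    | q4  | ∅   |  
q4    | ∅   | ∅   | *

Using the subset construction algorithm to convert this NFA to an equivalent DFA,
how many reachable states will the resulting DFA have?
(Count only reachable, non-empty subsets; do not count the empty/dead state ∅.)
Start subset: {q0}
{q0}: on 0 → {q0, q1}, on 1 → {q0, q3}
{q0, q1}: on 0 → {q0, q1}, on 1 → {q0, q2, q3}
{q0, q3}: on 0 → {q0, q1, q4}, on 1 → {q0, q3}
{q0, q2, q3}: on 0 → {q0, q1, q4}, on 1 → {q0, q3}
{q0, q1, q4}: on 0 → {q0, q1}, on 1 → {q0, q2, q3}
Reachable non-empty subsets: {q0}, {q0, q1}, {q0, q3}, {q0, q2, q3}, {q0, q1, q4} — 5 in total.

Final answer: 5 states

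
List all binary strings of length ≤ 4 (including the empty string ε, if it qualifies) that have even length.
Checking every binary string of length 0 to 4:
  Length 0: accepted: ε | rejected: (none)
  Length 1: accepted: (none) | rejected: 0, 1
  Length 2: accepted: 00, 01, 10, 11 | rejected: (none)
  Length 3: accepted: (none) | rejected: 000, 001, 010, 011, 100, 101, 110, 111
  Length 4: accepted: 0000, 0001, 0010, 0011, 0100, 0101, 0110, 0111, 1000, 1001, 1010, 1011, 1100, 1101, 1110, 1111 | rejected: (none)
Total: 21 string(s).

Final answer: ε, 00, 01, 10, 11, 0000, 0001, 0010, 0011, 0100, 0101, 0110, 0111, 1000, 1001, 1010, 1011, 1100, 1101, 1110, 1111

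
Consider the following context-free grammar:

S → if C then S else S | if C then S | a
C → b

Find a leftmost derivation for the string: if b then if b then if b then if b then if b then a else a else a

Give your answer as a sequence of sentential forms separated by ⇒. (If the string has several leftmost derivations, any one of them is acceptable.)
Start with S.
Step 1: the leftmost non-terminal is S; apply S → if C then S else S:  if C then S else S
Step 2: the leftmost non-terminal is C; apply C → b:  if b then S else S
Step 3: the leftmost non-terminal is S; apply S → if C then S else S:  if b then if C then S else S else S
Step 4: the leftmost non-terminal is C; apply C → b:  if b then if b then S else S else S
Step 5: the leftmost non-terminal is S; apply S → if C then S:  if b then if b then if C then S else S else S
Step 6: the leftmost non-terminal is C; apply C → b:  if b then if b then if b then S else S else S
Step 7: the leftmost non-terminal is S; apply S → if C then S:  if b then if b then if b then if C then S else S else S
Step 8: the leftmost non-terminal is C; apply C → b:  if b then if b then if b then if b then S else S else S
Step 9: the leftmost non-terminal is S; apply S → if C then S:  if b then if b then if b then if b then if C then S else S else S
Step 10: the leftmost non-terminal is C; apply C → b:  if b then if b then if b then if b then if b then S else S else S
Step 11: the leftmost non-terminal is S; apply S → a:  if b then if b then if b then if b then if b then a else S else S
Step 12: the leftmost non-terminal is S; apply S → a:  if b then if b then if b then if b then if b then a else a else S
Step 13: the leftmost non-terminal is S; apply S → a:  if b then if b then if b then if b then if b then a else a else a

Final answer: S ⇒ if C then S else S ⇒ if b then S else S ⇒ if b then if C then S else S else S ⇒ if b then if b then S else S else S ⇒ if b then if b then if C then S else S else S ⇒ if b then if b then if b then S else S else S ⇒ if b then if b then if b then if C then S else S else S ⇒ if b then if b then if b then if b then S else S else S ⇒ if b then if b then if b then if b then if C then S else S else S ⇒ if b then if b then if b then if b then if b then S else S else S ⇒ if b then if b then if b then if b then if b then a else S else S ⇒ if b then if b then if b then if b then if b then a else a else S ⇒ if b then if b then if b then if b then if b then a else a else a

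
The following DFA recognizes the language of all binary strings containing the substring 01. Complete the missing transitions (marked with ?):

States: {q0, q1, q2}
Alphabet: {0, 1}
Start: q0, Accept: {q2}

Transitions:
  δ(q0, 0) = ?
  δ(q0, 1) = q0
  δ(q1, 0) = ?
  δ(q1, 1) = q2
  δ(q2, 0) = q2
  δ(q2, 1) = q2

What each state remembers (consistent with the given transitions and accept states):
  q0: 01 not seen yet and the last symbol was not 0
  q1: 01 not seen yet and the last symbol was 0
  q2: the substring 01 has already been seen
Filling in the missing entries:
  δ(q0, 0): in q0 (01 not seen yet and the last symbol was not 0), after reading 0 we have: 01 not seen yet and the last symbol was 0 → q1
  δ(q1, 0): in q1 (01 not seen yet and the last symbol was 0), after reading 0 we have: 01 not seen yet and the last symbol was 0 → q1

Final answer: δ(q0, 0) = q1; δ(q1, 0) = q1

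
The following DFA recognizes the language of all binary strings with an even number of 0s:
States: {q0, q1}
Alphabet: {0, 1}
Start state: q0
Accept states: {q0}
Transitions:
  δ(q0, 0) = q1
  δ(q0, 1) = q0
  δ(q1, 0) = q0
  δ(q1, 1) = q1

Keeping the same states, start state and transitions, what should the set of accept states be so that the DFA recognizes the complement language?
The DFA is complete (every state has a transition on every symbol), so the complement
is recognized by the same DFA with accepting and non-accepting states swapped.
Original accept states: {q0}
Complement accept states = All states - Original accept states
= {q0, q1} - {q0}
= {q1}
Complement language: strings with an ODD number of 0s

Final answer: {q1}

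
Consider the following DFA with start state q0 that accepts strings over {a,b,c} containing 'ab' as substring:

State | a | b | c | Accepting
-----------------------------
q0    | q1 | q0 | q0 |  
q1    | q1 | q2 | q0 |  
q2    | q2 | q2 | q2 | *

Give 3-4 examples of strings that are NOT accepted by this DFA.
Any strings that end in a non-accepting state work; for example:
"acc": q0 → q1 → q0 → q0; q0 is not accepting → rejected
"aacc": q0 → q1 → q1 → q0 → q0; q0 is not accepting → rejected
"cbaa": q0 → q0 → q0 → q1 → q1; q1 is not accepting → rejected
"cbbc": q0 → q0 → q0 → q0 → q0; q0 is not accepting → rejected

Final answer: "acc", "aacc", "cbaa", "cbbc"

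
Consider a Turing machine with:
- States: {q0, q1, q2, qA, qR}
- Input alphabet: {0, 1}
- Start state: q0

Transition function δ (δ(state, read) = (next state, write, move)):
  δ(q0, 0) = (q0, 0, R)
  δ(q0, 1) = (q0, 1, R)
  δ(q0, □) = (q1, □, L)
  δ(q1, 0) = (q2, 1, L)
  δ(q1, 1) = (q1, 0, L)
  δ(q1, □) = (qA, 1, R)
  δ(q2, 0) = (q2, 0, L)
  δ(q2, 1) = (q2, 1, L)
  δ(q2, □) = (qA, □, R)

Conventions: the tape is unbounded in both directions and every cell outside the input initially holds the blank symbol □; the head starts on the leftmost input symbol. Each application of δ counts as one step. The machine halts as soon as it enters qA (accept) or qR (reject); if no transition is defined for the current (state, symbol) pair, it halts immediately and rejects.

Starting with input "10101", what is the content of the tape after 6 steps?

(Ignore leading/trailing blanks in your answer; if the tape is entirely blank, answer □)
Step 0: [q0]10101 (head at position 0)
Step 1: δ(q0, 1) = (q0, 1, R)  ⊢  1[q0]0101 (head at position 1)
Step 2: δ(q0, 0) = (q0, 0, R)  ⊢  10[q0]101 (head at position 2)
Step 3: δ(q0, 1) = (q0, 1, R)  ⊢  101[q0]01 (head at position 3)
Step 4: δ(q0, 0) = (q0, 0, R)  ⊢  1010[q0]1 (head at position 4)
Step 5: δ(q0, 1) = (q0, 1, R)  ⊢  10101[q0]□ (head at position 5)
Step 6: δ(q0, □) = (q1, □, L)  ⊢  1010[q1]1□ (head at position 4)
Tape after 6 steps (ignoring surrounding blanks): 10101

Final answer: Tape: 10101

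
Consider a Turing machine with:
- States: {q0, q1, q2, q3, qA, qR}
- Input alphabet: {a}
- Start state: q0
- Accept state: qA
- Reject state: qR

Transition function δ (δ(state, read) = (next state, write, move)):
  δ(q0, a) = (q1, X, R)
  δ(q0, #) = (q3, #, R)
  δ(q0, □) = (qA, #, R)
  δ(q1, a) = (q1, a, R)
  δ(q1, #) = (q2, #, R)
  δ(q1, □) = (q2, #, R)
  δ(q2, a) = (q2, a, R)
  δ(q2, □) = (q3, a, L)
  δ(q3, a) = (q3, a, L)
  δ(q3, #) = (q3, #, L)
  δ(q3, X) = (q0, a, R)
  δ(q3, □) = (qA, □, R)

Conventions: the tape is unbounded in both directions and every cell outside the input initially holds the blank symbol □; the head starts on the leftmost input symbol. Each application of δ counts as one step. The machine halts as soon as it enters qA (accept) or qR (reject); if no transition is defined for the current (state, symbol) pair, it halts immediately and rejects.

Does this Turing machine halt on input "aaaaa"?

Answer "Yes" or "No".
Trace (configuration after each step, as tape_left[state]tape_right with head position):
Step 0: [q0]aaaaa (head at position 0)
Step 1: X[q1]aaaa (head 1)
Step 2: Xa[q1]aaa (head 2)
Step 3: Xaa[q1]aa (head 3)
Step 4: Xaaa[q1]a (head 4)
Step 5: Xaaaa[q1]□ (head 5)
Step 6: Xaaaa#[q2]□ (head 6)
Step 7: Xaaaa[q3]#a (head 5)
Step 8: Xaaa[q3]a#a (head 4)
Step 9: Xaa[q3]aa#a (head 3)
Step 10: Xa[q3]aaa#a (head 2)
Step 11: X[q3]aaaa#a (head 1)
Step 12: [q3]Xaaaa#a (head 0)
Step 13: a[q0]aaaa#a (head 1)
Step 14: aX[q1]aaa#a (head 2)
Step 15: aXa[q1]aa#a (head 3)
Step 16: aXaa[q1]a#a (head 4)
Step 17: aXaaa[q1]#a (head 5)
Step 18: aXaaa#[q2]a (head 6)
Step 19: aXaaa#a[q2]□ (head 7)
Step 20: aXaaa#[q3]aa (head 6)
Step 21: aXaaa[q3]#aa (head 5)
Step 22: aXaa[q3]a#aa (head 4)
Step 23: aXa[q3]aa#aa (head 3)
Step 24: aX[q3]aaa#aa (head 2)
Step 25: a[q3]Xaaa#aa (head 1)
Step 26: aa[q0]aaa#aa (head 2)
Step 27: aaX[q1]aa#aa (head 3)
Step 28: aaXa[q1]a#aa (head 4)
Step 29: aaXaa[q1]#aa (head 5)
Step 30: aaXaa#[q2]aa (head 6)
Step 31: aaXaa#a[q2]a (head 7)
Step 32: aaXaa#aa[q2]□ (head 8)
Step 33: aaXaa#a[q3]aa (head 7)
Step 34: aaXaa#[q3]aaa (head 6)
Step 35: aaXaa[q3]#aaa (head 5)
Step 36: aaXa[q3]a#aaa (head 4)
Step 37: aaX[q3]aa#aaa (head 3)
Step 38: aa[q3]Xaa#aaa (head 2)
Step 39: aaa[q0]aa#aaa (head 3)
Step 40: aaaX[q1]a#aaa (head 4)
Step 41: aaaXa[q1]#aaa (head 5)
Step 42: aaaXa#[q2]aaa (head 6)
Step 43: aaaXa#a[q2]aa (head 7)
Step 44: aaaXa#aa[q2]a (head 8)
Step 45: aaaXa#aaa[q2]□ (head 9)
Step 46: aaaXa#aa[q3]aa (head 8)
Step 47: aaaXa#a[q3]aaa (head 7)
Step 48: aaaXa#[q3]aaaa (head 6)
Step 49: aaaXa[q3]#aaaa (head 5)
Step 50: aaaX[q3]a#aaaa (head 4)
Step 51: aaa[q3]Xa#aaaa (head 3)
Step 52: aaaa[q0]a#aaaa (head 4)
Step 53: aaaaX[q1]#aaaa (head 5)
Step 54: aaaaX#[q2]aaaa (head 6)
Step 55: aaaaX#a[q2]aaa (head 7)
Step 56: aaaaX#aa[q2]aa (head 8)
Step 57: aaaaX#aaa[q2]a (head 9)
Step 58: aaaaX#aaaa[q2]□ (head 10)
Step 59: aaaaX#aaa[q3]aa (head 9)
Step 60: aaaaX#aa[q3]aaa (head 8)
Step 61: aaaaX#a[q3]aaaa (head 7)
Step 62: aaaaX#[q3]aaaaa (head 6)
Step 63: aaaaX[q3]#aaaaa (head 5)
Step 64: aaaa[q3]X#aaaaa (head 4)
Step 65: aaaaa[q0]#aaaaa (head 5)
Step 66: aaaaa#[q3]aaaaa (head 6)
Step 67: aaaaa[q3]#aaaaa (head 5)
Step 68: aaaa[q3]a#aaaaa (head 4)
Step 69: aaa[q3]aa#aaaaa (head 3)
Step 70: aa[q3]aaa#aaaaa (head 2)
Step 71: a[q3]aaaa#aaaaa (head 1)
Step 72: [q3]aaaaa#aaaaa (head 0)
Step 73: [q3]□aaaaa#aaaaa (head -1)
Step 74: □[qA]aaaaa#aaaaa (head 0)
The machine is in qA, so it halts and accepts.
It halts after 74 steps.

Final answer: Yes - halts after 74 steps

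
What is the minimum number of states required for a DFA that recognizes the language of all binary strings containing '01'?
Language: binary strings containing '01'
Lower bound (Myhill–Nerode): the prefixes ε, 0, 01 are pairwise distinguishable:
  ε vs 01: suffix ε distinguishes them (ε is rejected, 01 is accepted)
  0 vs 01: suffix ε distinguishes them (0 is rejected, 01 is accepted)
  ε vs 0: suffix 1 distinguishes them (ε·1 = 1 is rejected, 0·1 = 01 is accepted)
So any DFA needs at least 3 states.
Upper bound: a DFA with 3 states exists (one state per class above: 'no progress', 'last symbol 0', and 'seen 01' (accepting sink)).
Minimum states: 3

Final answer: 3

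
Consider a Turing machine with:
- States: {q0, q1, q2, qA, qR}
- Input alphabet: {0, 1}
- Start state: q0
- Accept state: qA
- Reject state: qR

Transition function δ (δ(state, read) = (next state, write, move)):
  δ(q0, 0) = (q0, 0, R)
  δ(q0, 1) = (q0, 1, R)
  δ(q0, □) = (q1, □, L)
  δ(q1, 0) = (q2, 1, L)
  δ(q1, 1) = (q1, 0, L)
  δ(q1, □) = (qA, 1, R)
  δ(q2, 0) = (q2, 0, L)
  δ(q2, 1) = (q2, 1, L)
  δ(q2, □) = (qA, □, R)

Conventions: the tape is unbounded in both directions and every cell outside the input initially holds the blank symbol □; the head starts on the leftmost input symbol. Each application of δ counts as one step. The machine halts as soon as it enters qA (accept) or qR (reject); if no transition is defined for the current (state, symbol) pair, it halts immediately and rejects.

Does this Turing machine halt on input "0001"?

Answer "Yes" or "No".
Step 0: [q0]0001 (head at position 0)
Step 1: δ(q0, 0) = (q0, 0, R)  ⊢  0[q0]001 (head at position 1)
Step 2: δ(q0, 0) = (q0, 0, R)  ⊢  00[q0]01 (head at position 2)
Step 3: δ(q0, 0) = (q0, 0, R)  ⊢  000[q0]1 (head at position 3)
Step 4: δ(q0, 1) = (q0, 1, R)  ⊢  0001[q0]□ (head at position 4)
Step 5: δ(q0, □) = (q1, □, L)  ⊢  000[q1]1□ (head at position 3)
Step 6: δ(q1, 1) = (q1, 0, L)  ⊢  00[q1]00□ (head at position 2)
Step 7: δ(q1, 0) = (q2, 1, L)  ⊢  0[q2]010□ (head at position 1)
Step 8: δ(q2, 0) = (q2, 0, L)  ⊢  [q2]0010□ (head at position 0)
Step 9: δ(q2, 0) = (q2, 0, L)  ⊢  [q2]□0010□ (head at position -1)
Step 10: δ(q2, □) = (qA, □, R)  ⊢  □[qA]0010□ (head at position 0)
The machine is in qA, so it halts and accepts.
It halts after 10 steps.

Final answer: Yes - halts after 10 steps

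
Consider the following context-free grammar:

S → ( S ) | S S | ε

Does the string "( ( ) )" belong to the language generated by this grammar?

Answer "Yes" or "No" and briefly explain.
A derivation exists: S ⇒ ( S ) ⇒ ( ( S ) ) ⇒ ( ( ) ) (using S → ( S ) twice, then S → ε).

Final answer: Yes - a valid derivation exists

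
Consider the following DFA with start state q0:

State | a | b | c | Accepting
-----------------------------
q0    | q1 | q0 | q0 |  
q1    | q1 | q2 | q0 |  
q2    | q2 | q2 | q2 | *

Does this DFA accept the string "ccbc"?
Start in q0.
Read 'c': q0 → q0
Read 'c': q0 → q0
Read 'b': q0 → q0
Read 'c': q0 → q0
Final state q0 is not accepting, so the string is rejected.

Final answer: No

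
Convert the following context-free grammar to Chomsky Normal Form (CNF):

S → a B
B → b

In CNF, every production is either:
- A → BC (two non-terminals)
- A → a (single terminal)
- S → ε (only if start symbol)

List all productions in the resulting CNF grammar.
The grammar has no ε-productions or unit productions to eliminate.
S → a B has terminal a in a right-hand side of length ≥ 2: introduce T_a → a and use T_a in place of a.
B → b is already in CNF (single terminal) – keep it.
S → a B becomes S → T_a B.
Resulting CNF grammar (3 productions): T_a → a; B → b; S → T_a B

Final answer: T_a → a; B → b; S → T_a B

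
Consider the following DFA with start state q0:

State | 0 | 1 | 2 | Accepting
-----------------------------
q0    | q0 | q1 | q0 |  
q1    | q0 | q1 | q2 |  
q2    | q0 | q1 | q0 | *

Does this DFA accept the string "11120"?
Start in q0.
Read '1': q0 → q1
Read '1': q1 → q1
Read '1': q1 → q1
Read '2': q1 → q2
Read '0': q2 → q0
Final state q0 is not accepting, so the string is rejected.

Final answer: No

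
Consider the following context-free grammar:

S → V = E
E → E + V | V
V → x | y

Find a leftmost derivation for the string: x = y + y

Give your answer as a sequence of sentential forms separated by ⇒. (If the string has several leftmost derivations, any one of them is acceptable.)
Start with S.
Step 1: the leftmost non-terminal is S; apply S → V = E:  V = E
Step 2: the leftmost non-terminal is V; apply V → x:  x = E
Step 3: the leftmost non-terminal is E; apply E → E + V:  x = E + V
Step 4: the leftmost non-terminal is E; apply E → V:  x = V + V
Step 5: the leftmost non-terminal is V; apply V → y:  x = y + V
Step 6: the leftmost non-terminal is V; apply V → y:  x = y + y

Final answer: S ⇒ V = E ⇒ x = E ⇒ x = E + V ⇒ x = V + V ⇒ x = y + V ⇒ x = y + y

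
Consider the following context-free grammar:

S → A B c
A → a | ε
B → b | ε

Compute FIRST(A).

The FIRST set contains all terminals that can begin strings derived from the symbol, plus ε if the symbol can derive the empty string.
A → a contributes a; A → ε makes A nullable, contributing ε. FIRST(A) = {a, ε}.

Final answer: {a, ε}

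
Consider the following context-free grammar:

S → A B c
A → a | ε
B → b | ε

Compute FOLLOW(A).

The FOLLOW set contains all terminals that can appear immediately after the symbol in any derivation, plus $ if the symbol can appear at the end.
A occurs in S → A B c followed by B c. Add FIRST(B) minus ε = {b}; B is nullable (B → ε), so what follows B can also follow A: the terminal c. FOLLOW(A) = {b, c}.

Final answer: {b, c}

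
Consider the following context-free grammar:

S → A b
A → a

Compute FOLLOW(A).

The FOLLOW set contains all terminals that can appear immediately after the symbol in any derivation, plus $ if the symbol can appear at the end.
A occurs only in S → A b, where it is immediately followed by the terminal b. So FOLLOW(A) = {b}.

Final answer: {b}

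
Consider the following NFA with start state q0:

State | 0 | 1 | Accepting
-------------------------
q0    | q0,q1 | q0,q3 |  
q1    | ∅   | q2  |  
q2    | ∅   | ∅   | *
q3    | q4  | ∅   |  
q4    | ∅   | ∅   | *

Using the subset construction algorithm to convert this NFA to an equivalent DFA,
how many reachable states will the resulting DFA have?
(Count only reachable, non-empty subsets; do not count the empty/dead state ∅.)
Start subset: {q0}
{q0}: on 0 → {q0, q1}, on 1 → {q0, q3}
{q0, q1}: on 0 → {q0, q1}, on 1 → {q0, q2, q3}
{q0, q3}: on 0 → {q0, q1, q4}, on 1 → {q0, q3}
{q0, q2, q3}: on 0 → {q0, q1, q4}, on 1 → {q0, q3}
{q0, q1, q4}: on 0 → {q0, q1}, on 1 → {q0, q2, q3}
Reachable non-empty subsets: {q0}, {q0, q1}, {q0, q3}, {q0, q2, q3}, {q0, q1, q4} — 5 in total.

Final answer: 5 states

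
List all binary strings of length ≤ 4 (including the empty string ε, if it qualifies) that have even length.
Checking every binary string of length 0 to 4:
  Length 0: accepted: ε | rejected: (none)
  Length 1: accepted: (none) | rejected: 0, 1
  Length 2: accepted: 00, 01, 10, 11 | rejected: (none)
  Length 3: accepted: (none) | rejected: 000, 001, 010, 011, 100, 101, 110, 111
  Length 4: accepted: 0000, 0001, 0010, 0011, 0100, 0101, 0110, 0111, 1000, 1001, 1010, 1011, 1100, 1101, 1110, 1111 | rejected: (none)
Total: 21 string(s).

Final answer: ε, 00, 01, 10, 11, 0000, 0001, 0010, 0011, 0100, 0101, 0110, 0111, 1000, 1001, 1010, 1011, 1100, 1101, 1110, 1111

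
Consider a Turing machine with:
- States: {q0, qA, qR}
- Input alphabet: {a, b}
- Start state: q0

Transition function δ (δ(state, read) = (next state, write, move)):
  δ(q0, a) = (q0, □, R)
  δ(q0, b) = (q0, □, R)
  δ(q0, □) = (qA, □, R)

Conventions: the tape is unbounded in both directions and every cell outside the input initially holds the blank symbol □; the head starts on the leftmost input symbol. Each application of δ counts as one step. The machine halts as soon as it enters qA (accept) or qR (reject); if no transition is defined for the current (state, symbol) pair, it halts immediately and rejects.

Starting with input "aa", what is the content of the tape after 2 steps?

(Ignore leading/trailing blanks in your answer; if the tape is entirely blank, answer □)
Step 0: [q0]aa (head at position 0)
Step 1: δ(q0, a) = (q0, □, R)  ⊢  □[q0]a (head at position 1)
Step 2: δ(q0, a) = (q0, □, R)  ⊢  □□[q0]□ (head at position 2)
Tape after 2 steps (ignoring surrounding blanks): □

Final answer: Tape: □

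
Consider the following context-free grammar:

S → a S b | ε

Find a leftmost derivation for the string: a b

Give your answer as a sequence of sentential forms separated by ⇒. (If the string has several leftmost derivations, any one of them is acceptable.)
Start with S.
Step 1: the leftmost non-terminal is S; apply S → a S b:  a S b
Step 2: the leftmost non-terminal is S; apply S → ε:  a b

Final answer: S ⇒ a S b ⇒ a b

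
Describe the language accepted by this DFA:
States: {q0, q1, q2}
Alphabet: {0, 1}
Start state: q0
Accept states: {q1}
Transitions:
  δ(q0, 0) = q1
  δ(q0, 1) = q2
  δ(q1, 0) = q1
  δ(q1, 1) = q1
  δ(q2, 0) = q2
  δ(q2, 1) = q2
Analyzing the DFA structure:
Start state: q0
Accept states: {q1}
Interpreting what each state remembers (checking against the transitions):
  q0: nothing has been read yet
  q1: the first symbol was 0
  q2: the first symbol was 1 (trap state)
  δ(q0, 0): in q0 (nothing has been read yet), after reading 0 we have: the first symbol was 0 → q1
  δ(q0, 1): in q0 (nothing has been read yet), after reading 1 we have: the first symbol was 1 (trap state) → q2
  δ(q1, 0): in q1 (the first symbol was 0), after reading 0 we have: the first symbol was 0 → q1
  δ(q1, 1): in q1 (the first symbol was 0), after reading 1 we have: the first symbol was 0 → q1
  δ(q2, 0): in q2 (the first symbol was 1 (trap state)), after reading 0 we have: the first symbol was 1 (trap state) → q2
  δ(q2, 1): in q2 (the first symbol was 1 (trap state)), after reading 1 we have: the first symbol was 1 (trap state) → q2
A string is accepted iff it ends in {q1}, i.e. the first symbol was 0.
Language: All binary strings starting with 0

Final answer: All binary strings starting with 0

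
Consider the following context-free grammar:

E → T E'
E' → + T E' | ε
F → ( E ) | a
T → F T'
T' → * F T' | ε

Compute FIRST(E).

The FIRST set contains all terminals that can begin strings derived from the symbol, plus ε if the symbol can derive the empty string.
FIRST(F): F → ( E ) contributes '(' and F → a contributes 'a', so FIRST(F) = {(, a}. F is not nullable.
FIRST(T): T → F T' begins with F, and F is not nullable, so FIRST(T) = FIRST(F) = {(, a}.
FIRST(E): E → T E' begins with T, and T is not nullable, so FIRST(E) = FIRST(T) = {(, a}.

Final answer: {(, a}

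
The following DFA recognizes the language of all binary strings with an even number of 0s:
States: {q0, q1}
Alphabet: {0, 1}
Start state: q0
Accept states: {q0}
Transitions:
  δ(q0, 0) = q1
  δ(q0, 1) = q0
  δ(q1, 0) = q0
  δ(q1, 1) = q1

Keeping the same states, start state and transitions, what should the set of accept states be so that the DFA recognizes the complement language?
The DFA is complete (every state has a transition on every symbol), so the complement
is recognized by the same DFA with accepting and non-accepting states swapped.
Original accept states: {q0}
Complement accept states = All states - Original accept states
= {q0, q1} - {q0}
= {q1}
Complement language: strings with an ODD number of 0s

Final answer: {q1}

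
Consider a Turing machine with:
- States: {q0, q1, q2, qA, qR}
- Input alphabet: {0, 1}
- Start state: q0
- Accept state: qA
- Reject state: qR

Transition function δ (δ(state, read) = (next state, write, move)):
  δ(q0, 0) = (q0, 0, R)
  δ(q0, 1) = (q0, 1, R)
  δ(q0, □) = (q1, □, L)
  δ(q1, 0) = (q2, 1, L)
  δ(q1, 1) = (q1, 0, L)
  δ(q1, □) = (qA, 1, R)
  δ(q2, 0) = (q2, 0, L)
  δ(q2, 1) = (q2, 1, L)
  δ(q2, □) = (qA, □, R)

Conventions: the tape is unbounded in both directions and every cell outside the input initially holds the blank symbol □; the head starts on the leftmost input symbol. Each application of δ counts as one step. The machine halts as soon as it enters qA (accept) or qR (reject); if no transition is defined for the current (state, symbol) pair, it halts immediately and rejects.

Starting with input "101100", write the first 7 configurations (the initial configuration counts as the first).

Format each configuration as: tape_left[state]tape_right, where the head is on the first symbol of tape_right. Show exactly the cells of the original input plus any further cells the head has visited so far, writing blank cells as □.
Step 0: [q0]101100 (head at position 0)
Step 1: δ(q0, 1) = (q0, 1, R)  ⊢  1[q0]01100 (head at position 1)
Step 2: δ(q0, 0) = (q0, 0, R)  ⊢  10[q0]1100 (head at position 2)
Step 3: δ(q0, 1) = (q0, 1, R)  ⊢  101[q0]100 (head at position 3)
Step 4: δ(q0, 1) = (q0, 1, R)  ⊢  1011[q0]00 (head at position 4)
Step 5: δ(q0, 0) = (q0, 0, R)  ⊢  10110[q0]0 (head at position 5)
Step 6: δ(q0, 0) = (q0, 0, R)  ⊢  101100[q0]□ (head at position 6)

Final answer: [q0]101100 ⊢ 1[q0]01100 ⊢ 10[q0]1100 ⊢ 101[q0]100 ⊢ 1011[q0]00 ⊢ 10110[q0]0 ⊢ 101100[q0]□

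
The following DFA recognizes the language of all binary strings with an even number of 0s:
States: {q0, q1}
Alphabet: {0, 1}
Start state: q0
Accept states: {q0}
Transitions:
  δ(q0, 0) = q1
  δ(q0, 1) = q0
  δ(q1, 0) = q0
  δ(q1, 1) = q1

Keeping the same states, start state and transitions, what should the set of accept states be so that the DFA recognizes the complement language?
The DFA is complete (every state has a transition on every symbol), so the complement
is recognized by the same DFA with accepting and non-accepting states swapped.
Original accept states: {q0}
Complement accept states = All states - Original accept states
= {q0, q1} - {q0}
= {q1}
Complement language: strings with an ODD number of 0s

Final answer: {q1}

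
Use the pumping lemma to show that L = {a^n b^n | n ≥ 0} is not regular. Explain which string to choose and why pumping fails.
Language: L = {a^n b^n | n ≥ 0} (equal numbers of a's followed by b's)
Step 1: Assume for contradiction that L is regular, with pumping length p.
Step 2: Choose s = a^p b^p. Then s ∈ L (it has p a's followed by p b's) and |s| ≥ p.
Step 3: Consider any decomposition s = xyz with |xy| ≤ p and |y| > 0. Since |xy| ≤ p and the first p symbols of s are all a's, y = a^k for some k with 1 ≤ k ≤ p.
Step 4: Pumping up (i = 2): xy²z = a^(p+k) b^p, which has more a's than b's, so xy²z ∉ L.
This contradicts the pumping lemma, so L is not regular.

Final answer: Choose s = a^p b^p. Since |xy| ≤ p, y = a^k with k ≥ 1. Then xy²z = a^(p+k) b^p ∉ L.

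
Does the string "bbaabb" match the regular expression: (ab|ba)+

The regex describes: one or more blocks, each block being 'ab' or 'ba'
No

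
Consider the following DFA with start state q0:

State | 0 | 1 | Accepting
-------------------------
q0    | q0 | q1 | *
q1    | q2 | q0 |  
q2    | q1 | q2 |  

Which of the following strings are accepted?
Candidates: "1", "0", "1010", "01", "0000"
"1": q0 → q1; q1 is not accepting → rejected
"0": q0 → q0; q0 is accepting → accepted
"1010": q0 → q1 → q2 → q2 → q1; q1 is not accepting → rejected
"01": q0 → q0 → q1; q1 is not accepting → rejected
"0000": q0 → q0 → q0 → q0 → q0; q0 is accepting → accepted

Final answer: "0", "0000"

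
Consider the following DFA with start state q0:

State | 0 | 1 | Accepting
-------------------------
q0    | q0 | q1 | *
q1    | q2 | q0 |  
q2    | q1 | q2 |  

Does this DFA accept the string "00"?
Start in q0.
Read '0': q0 → q0
Read '0': q0 → q0
Final state q0 is accepting, so the string is accepted.

Final answer: Yes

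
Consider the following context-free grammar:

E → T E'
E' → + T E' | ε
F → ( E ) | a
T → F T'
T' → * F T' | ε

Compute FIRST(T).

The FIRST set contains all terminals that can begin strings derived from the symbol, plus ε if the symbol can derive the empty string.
FIRST(F): F → ( E ) contributes '(' and F → a contributes 'a', so FIRST(F) = {(, a}. F is not nullable.
FIRST(T): T → F T' begins with F, and F is not nullable, so FIRST(T) = FIRST(F) = {(, a}.

Final answer: {(, a}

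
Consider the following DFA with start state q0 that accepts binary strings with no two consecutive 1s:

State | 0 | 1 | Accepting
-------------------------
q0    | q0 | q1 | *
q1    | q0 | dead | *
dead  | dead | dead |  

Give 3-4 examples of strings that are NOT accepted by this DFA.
Any strings that end in a non-accepting state work; for example:
"110": q0 → q1 → dead → dead; dead is not accepting → rejected
"0110": q0 → q0 → q1 → dead → dead; dead is not accepting → rejected
"1011": q0 → q1 → q0 → q1 → dead; dead is not accepting → rejected
"1101": q0 → q1 → dead → dead → dead; dead is not accepting → rejected

Final answer: "110", "0110", "1011", "1101"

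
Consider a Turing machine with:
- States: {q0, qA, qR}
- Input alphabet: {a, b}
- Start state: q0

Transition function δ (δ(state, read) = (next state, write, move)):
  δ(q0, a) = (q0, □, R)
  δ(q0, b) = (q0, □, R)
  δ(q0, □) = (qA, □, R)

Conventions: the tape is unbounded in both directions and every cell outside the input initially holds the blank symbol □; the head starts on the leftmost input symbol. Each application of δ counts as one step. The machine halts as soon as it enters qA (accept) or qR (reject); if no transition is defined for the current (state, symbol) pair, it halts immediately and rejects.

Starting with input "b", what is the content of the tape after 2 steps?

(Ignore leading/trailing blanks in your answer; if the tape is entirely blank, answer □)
Step 0: [q0]b (head at position 0)
Step 1: δ(q0, b) = (q0, □, R)  ⊢  □[q0]□ (head at position 1)
Step 2: δ(q0, □) = (qA, □, R)  ⊢  □□[qA]□ (head at position 2)
Tape after 2 steps (ignoring surrounding blanks): □

Final answer: Tape: □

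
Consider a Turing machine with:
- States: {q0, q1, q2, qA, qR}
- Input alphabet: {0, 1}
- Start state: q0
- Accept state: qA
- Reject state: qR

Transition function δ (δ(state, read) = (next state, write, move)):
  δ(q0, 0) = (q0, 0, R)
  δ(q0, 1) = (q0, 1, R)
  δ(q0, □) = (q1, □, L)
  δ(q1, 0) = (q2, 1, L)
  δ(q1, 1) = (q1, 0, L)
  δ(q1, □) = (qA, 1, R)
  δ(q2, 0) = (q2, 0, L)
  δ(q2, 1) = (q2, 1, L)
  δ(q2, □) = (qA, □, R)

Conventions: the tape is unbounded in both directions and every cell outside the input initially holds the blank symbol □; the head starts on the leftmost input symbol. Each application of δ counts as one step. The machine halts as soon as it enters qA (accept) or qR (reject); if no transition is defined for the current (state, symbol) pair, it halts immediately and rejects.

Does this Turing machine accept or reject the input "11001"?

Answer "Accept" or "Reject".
Step 0: [q0]11001 (head at position 0)
Step 1: δ(q0, 1) = (q0, 1, R)  ⊢  1[q0]1001 (head at position 1)
Step 2: δ(q0, 1) = (q0, 1, R)  ⊢  11[q0]001 (head at position 2)
Step 3: δ(q0, 0) = (q0, 0, R)  ⊢  110[q0]01 (head at position 3)
Step 4: δ(q0, 0) = (q0, 0, R)  ⊢  1100[q0]1 (head at position 4)
Step 5: δ(q0, 1) = (q0, 1, R)  ⊢  11001[q0]□ (head at position 5)
Step 6: δ(q0, □) = (q1, □, L)  ⊢  1100[q1]1□ (head at position 4)
Step 7: δ(q1, 1) = (q1, 0, L)  ⊢  110[q1]00□ (head at position 3)
Step 8: δ(q1, 0) = (q2, 1, L)  ⊢  11[q2]010□ (head at position 2)
Step 9: δ(q2, 0) = (q2, 0, L)  ⊢  1[q2]1010□ (head at position 1)
Step 10: δ(q2, 1) = (q2, 1, L)  ⊢  [q2]11010□ (head at position 0)
Step 11: δ(q2, 1) = (q2, 1, L)  ⊢  [q2]□11010□ (head at position -1)
Step 12: δ(q2, □) = (qA, □, R)  ⊢  □[qA]11010□ (head at position 0)
The machine is in qA, so it halts and accepts.

Final answer: Accept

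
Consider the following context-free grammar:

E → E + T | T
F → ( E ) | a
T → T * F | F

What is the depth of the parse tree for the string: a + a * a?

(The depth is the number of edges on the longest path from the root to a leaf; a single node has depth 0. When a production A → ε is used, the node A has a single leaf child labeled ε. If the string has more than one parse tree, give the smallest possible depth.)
The grammar is unambiguous; the parse tree of a + a * a is:
E → E + T at the root (depth 0).
  Left E (depth 1) → T (2) → F (3) → a (4).
  Right T (depth 1) → T * F; that T (2) → F (3) → a (4); F (2) → a (3).
The longest root-to-leaf paths have 4 edges.
Depth = 4.

Final answer: 4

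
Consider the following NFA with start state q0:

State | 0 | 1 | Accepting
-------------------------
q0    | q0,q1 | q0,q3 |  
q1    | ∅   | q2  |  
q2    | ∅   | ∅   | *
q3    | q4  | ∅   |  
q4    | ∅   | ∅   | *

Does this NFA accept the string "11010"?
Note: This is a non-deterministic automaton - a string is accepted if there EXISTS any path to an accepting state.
Track the set of states the NFA could be in: start {q0}
Read '1': {q0} → {q0, q3}
Read '1': {q0, q3} → {q0, q3}
Read '0': {q0, q3} → {q0, q1, q4}
Read '1': {q0, q1, q4} → {q0, q2, q3}
Read '0': {q0, q2, q3} → {q0, q1, q4}
Final set {q0, q1, q4} contains accepting state(s) {q4} → accepted.

Final answer: Yes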